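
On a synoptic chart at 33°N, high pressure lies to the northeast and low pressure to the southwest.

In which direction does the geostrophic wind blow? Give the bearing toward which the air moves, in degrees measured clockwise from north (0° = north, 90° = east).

315°

The pressure-gradient force points toward the southwest (bearing 225°).
Geostrophic balance: in the Northern Hemisphere the Coriolis force deflects motion to the right, so the geostrophic wind blows 90° to the right of the pressure-gradient force (low pressure on the left).
Rotating 225° by 90° clockwise gives 315° — the wind blows toward the northwest.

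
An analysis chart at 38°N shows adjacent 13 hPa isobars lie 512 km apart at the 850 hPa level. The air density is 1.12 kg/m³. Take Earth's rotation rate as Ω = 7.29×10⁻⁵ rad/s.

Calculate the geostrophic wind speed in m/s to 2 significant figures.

25 m/s

Coriolis parameter at 38°N:
f = 2Ω sin φ = 2 × 7.29×10⁻⁵ × sin 38° = 8.98×10⁻⁵ s⁻¹
Pressure gradient: |∂P/∂n| = 1300 Pa / 512000 m = 2.54×10⁻³ Pa/m
Geostrophic balance (pressure-gradient force = Coriolis force):
V_g = (1/(fρ)) |∂P/∂n| = 2.54×10⁻³ / (8.98×10⁻⁵ × 1.12) = 25.3 m/s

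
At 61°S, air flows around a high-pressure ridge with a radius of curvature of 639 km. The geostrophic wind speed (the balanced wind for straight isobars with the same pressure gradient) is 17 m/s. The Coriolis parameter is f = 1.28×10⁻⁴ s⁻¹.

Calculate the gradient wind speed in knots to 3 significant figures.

46.9 knots

Around a high, pressure-gradient force acts outward with centrifugal, so Coriolis balances both:
fV = (1/ρ)|∂P/∂n| + V²/R  →  V² − fR·V + fR·V_g = 0
With fR = 1.28×10⁻⁴ × 639×10³ m = 81.8 m/s:
V = [fR − √((fR)² − 4 fR V_g)]/2 = [81.8 − √(81.8² − 4×81.8×17)]/2 = 24.1 m/s
Supergeostrophic (V > V_g = 17 m/s), as expected around a high.
Converting: 24.1 m/s × 1.944 = 46.9 knots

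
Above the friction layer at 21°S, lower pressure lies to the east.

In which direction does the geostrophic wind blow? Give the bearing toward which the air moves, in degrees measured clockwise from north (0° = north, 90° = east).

The pressure-gradient force points toward the east (bearing 090°).
Geostrophic balance: in the Southern Hemisphere the Coriolis force deflects motion to the left, so the geostrophic wind blows 90° to the left of the pressure-gradient force (low pressure on the right).
Rotating 090° by 90° counterclockwise gives 000° — the wind blows toward the north.

000°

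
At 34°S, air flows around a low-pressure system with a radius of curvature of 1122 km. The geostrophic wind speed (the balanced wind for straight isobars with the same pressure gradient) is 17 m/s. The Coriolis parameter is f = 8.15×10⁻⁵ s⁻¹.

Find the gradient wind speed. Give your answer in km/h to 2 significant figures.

53 km/h

Around a low, centrifugal force acts outward with Coriolis, so pressure-gradient force balances both:
(1/ρ)|∂P/∂n| = fV + V²/R  →  V² + fR·V − fR·V_g = 0
With fR = 8.15×10⁻⁵ × 1122×10³ m = 91.4 m/s:
V = [−fR + √((fR)² + 4 fR V_g)]/2 = [−91.4 + √(91.4² + 4×91.4×17)]/2 = 14.7 m/s
Subgeostrophic (V < V_g = 17 m/s), as expected around a low.
Converting: 14.7 m/s × 3.6 = 53 km/h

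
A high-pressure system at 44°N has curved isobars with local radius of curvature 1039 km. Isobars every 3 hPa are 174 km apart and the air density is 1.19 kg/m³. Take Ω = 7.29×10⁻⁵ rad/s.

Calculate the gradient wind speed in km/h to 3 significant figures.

Coriolis parameter at 44°N:
f = 2Ω sin φ = 2 × 7.29×10⁻⁵ × sin 44° = 1.01×10⁻⁴ s⁻¹
Pressure gradient: |∂P/∂n| = 300 Pa / 174000 m = 1.72×10⁻³ Pa/m
Geostrophic speed: V_g = |∂P/∂n|/(fρ) = 1.72×10⁻³/(1.01×10⁻⁴ × 1.19) = 14.3 m/s
Around a high, pressure-gradient force acts outward with centrifugal, so Coriolis balances both:
fV = (1/ρ)|∂P/∂n| + V²/R  →  V² − fR·V + fR·V_g = 0
With fR = 1.01×10⁻⁴ × 1039×10³ m = 105 m/s:
V = [fR − √((fR)² − 4 fR V_g)]/2 = [105 − √(105² − 4×105×14.3)]/2 = 17.1 m/s
Supergeostrophic (V > V_g = 14.3 m/s), as expected around a high.
Converting: 17.1 m/s × 3.6 = 61.5 km/h

61.5 km/h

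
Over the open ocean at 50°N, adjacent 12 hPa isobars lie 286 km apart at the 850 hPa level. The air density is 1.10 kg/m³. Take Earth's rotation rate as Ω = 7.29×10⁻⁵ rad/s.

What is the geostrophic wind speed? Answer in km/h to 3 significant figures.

123 km/h

Coriolis parameter at 50°N:
f = 2Ω sin φ = 2 × 7.29×10⁻⁵ × sin 50° = 1.12×10⁻⁴ s⁻¹
Pressure gradient: |∂P/∂n| = 1200 Pa / 286000 m = 4.20×10⁻³ Pa/m
Geostrophic balance (pressure-gradient force = Coriolis force):
V_g = (1/(fρ)) |∂P/∂n| = 4.20×10⁻³ / (1.12×10⁻⁴ × 1.10) = 34.2 m/s
Converting: 34.2 m/s × 3.6 = 123 km/h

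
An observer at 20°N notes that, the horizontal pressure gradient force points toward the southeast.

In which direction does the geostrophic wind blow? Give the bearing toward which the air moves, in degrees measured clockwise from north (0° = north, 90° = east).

The pressure-gradient force points toward the southeast (bearing 135°).
Geostrophic balance: in the Northern Hemisphere the Coriolis force deflects motion to the right, so the geostrophic wind blows 90° to the right of the pressure-gradient force (low pressure on the left).
Rotating 135° by 90° clockwise gives 225° — the wind blows toward the southwest.

225°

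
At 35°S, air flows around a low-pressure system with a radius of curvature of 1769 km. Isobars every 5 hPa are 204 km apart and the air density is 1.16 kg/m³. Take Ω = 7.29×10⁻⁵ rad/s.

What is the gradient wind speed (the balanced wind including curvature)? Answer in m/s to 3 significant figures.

22.0 m/s

Coriolis parameter at 35°S:
f = 2Ω sin φ = 2 × 7.29×10⁻⁵ × sin 35° = 8.36×10⁻⁵ s⁻¹
Pressure gradient: |∂P/∂n| = 500 Pa / 204000 m = 2.45×10⁻³ Pa/m
Geostrophic speed: V_g = |∂P/∂n|/(fρ) = 2.45×10⁻³/(8.36×10⁻⁵ × 1.16) = 25.3 m/s
Around a low, centrifugal force acts outward with Coriolis, so pressure-gradient force balances both:
(1/ρ)|∂P/∂n| = fV + V²/R  →  V² + fR·V − fR·V_g = 0
With fR = 8.36×10⁻⁵ × 1769×10³ m = 148 m/s:
V = [−fR + √((fR)² + 4 fR V_g)]/2 = [−148 + √(148² + 4×148×25.3)]/2 = 22 m/s
Subgeostrophic (V < V_g = 25.3 m/s), as expected around a low.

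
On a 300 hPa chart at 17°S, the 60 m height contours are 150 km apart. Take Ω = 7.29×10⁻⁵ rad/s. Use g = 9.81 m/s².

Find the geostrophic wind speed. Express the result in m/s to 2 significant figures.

Coriolis parameter at 17°S:
f = 2Ω sin φ = 2 × 7.29×10⁻⁵ × sin 17° = 4.26×10⁻⁵ s⁻¹
Height gradient: |∂Z/∂n| = 60 m / 150000 m = 4.00×10⁻⁴
On a pressure surface, geostrophic balance gives V_g = (g/f)|∂Z/∂n|:
V_g = 9.81 × 4.00×10⁻⁴ / 4.26×10⁻⁵ = 92.1 m/s

92 m/s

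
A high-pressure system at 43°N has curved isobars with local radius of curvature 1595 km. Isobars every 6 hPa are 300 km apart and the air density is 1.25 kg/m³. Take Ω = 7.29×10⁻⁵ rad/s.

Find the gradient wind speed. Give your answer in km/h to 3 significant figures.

Coriolis parameter at 43°N:
f = 2Ω sin φ = 2 × 7.29×10⁻⁵ × sin 43° = 9.94×10⁻⁵ s⁻¹
Pressure gradient: |∂P/∂n| = 600 Pa / 300000 m = 2.00×10⁻³ Pa/m
Geostrophic speed: V_g = |∂P/∂n|/(fρ) = 2.00×10⁻³/(9.94×10⁻⁵ × 1.25) = 16.1 m/s
Around a high, pressure-gradient force acts outward with centrifugal, so Coriolis balances both:
fV = (1/ρ)|∂P/∂n| + V²/R  →  V² − fR·V + fR·V_g = 0
With fR = 9.94×10⁻⁵ × 1595×10³ m = 159 m/s:
V = [fR − √((fR)² − 4 fR V_g)]/2 = [159 − √(159² − 4×159×16.1)]/2 = 18.2 m/s
Supergeostrophic (V > V_g = 16.1 m/s), as expected around a high.
Converting: 18.2 m/s × 3.6 = 65.4 km/h

65.4 km/h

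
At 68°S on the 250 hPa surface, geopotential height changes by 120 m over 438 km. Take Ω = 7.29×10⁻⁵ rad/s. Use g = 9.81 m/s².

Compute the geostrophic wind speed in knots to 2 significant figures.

39 knots

Coriolis parameter at 68°S:
f = 2Ω sin φ = 2 × 7.29×10⁻⁵ × sin 68° = 1.35×10⁻⁴ s⁻¹
Height gradient: |∂Z/∂n| = 120 m / 438000 m = 2.74×10⁻⁴
On a pressure surface, geostrophic balance gives V_g = (g/f)|∂Z/∂n|:
V_g = 9.81 × 2.74×10⁻⁴ / 1.35×10⁻⁴ = 19.9 m/s
Converting: 19.9 m/s × 1.944 = 39 knots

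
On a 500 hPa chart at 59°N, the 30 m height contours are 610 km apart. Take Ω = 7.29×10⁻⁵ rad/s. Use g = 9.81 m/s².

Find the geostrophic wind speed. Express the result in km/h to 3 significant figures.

13.9 km/h

Coriolis parameter at 59°N:
f = 2Ω sin φ = 2 × 7.29×10⁻⁵ × sin 59° = 1.25×10⁻⁴ s⁻¹
Height gradient: |∂Z/∂n| = 30 m / 610000 m = 4.92×10⁻⁵
On a pressure surface, geostrophic balance gives V_g = (g/f)|∂Z/∂n|:
V_g = 9.81 × 4.92×10⁻⁵ / 1.25×10⁻⁴ = 3.86 m/s
Converting: 3.86 m/s × 3.6 = 13.9 km/h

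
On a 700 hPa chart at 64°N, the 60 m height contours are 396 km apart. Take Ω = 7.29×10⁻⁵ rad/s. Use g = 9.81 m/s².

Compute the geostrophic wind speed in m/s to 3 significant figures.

11.3 m/s

Coriolis parameter at 64°N:
f = 2Ω sin φ = 2 × 7.29×10⁻⁵ × sin 64° = 1.31×10⁻⁴ s⁻¹
Height gradient: |∂Z/∂n| = 60 m / 396000 m = 1.52×10⁻⁴
On a pressure surface, geostrophic balance gives V_g = (g/f)|∂Z/∂n|:
V_g = 9.81 × 1.52×10⁻⁴ / 1.31×10⁻⁴ = 11.3 m/s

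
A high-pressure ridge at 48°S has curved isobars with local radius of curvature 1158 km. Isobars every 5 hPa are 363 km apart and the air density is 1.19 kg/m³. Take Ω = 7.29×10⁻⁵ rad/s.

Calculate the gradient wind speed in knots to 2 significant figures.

Coriolis parameter at 48°S:
f = 2Ω sin φ = 2 × 7.29×10⁻⁵ × sin 48° = 1.08×10⁻⁴ s⁻¹
Pressure gradient: |∂P/∂n| = 500 Pa / 363000 m = 1.38×10⁻³ Pa/m
Geostrophic speed: V_g = |∂P/∂n|/(fρ) = 1.38×10⁻³/(1.08×10⁻⁴ × 1.19) = 10.7 m/s
Around a high, pressure-gradient force acts outward with centrifugal, so Coriolis balances both:
fV = (1/ρ)|∂P/∂n| + V²/R  →  V² − fR·V + fR·V_g = 0
With fR = 1.08×10⁻⁴ × 1158×10³ m = 125 m/s:
V = [fR − √((fR)² − 4 fR V_g)]/2 = [125 − √(125² − 4×125×10.7)]/2 = 11.8 m/s
Supergeostrophic (V > V_g = 10.7 m/s), as expected around a high.
Converting: 11.8 m/s × 1.944 = 23 knots

23 knots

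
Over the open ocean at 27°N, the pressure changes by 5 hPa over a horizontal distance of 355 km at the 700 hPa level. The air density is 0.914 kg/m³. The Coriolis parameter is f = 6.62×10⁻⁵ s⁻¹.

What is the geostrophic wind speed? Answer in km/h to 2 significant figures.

Pressure gradient: |∂P/∂n| = 500 Pa / 355000 m = 1.41×10⁻³ Pa/m
Geostrophic balance (pressure-gradient force = Coriolis force):
V_g = (1/(fρ)) |∂P/∂n| = 1.41×10⁻³ / (6.62×10⁻⁵ × 0.914) = 23.3 m/s
Converting: 23.3 m/s × 3.6 = 84 km/h

84 km/h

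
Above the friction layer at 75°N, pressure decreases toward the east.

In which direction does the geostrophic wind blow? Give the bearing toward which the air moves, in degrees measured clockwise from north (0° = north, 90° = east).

The pressure-gradient force points toward the east (bearing 090°).
Geostrophic balance: in the Northern Hemisphere the Coriolis force deflects motion to the right, so the geostrophic wind blows 90° to the right of the pressure-gradient force (low pressure on the left).
Rotating 090° by 90° clockwise gives 180° — the wind blows toward the south.

180°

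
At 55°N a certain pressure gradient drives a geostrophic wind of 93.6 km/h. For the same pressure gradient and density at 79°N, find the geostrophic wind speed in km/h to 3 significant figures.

78.1 km/h

With the same pressure gradient and density, V_g ∝ 1/f ∝ 1/sin φ.
V₂ = V₁ · sin φ₁ / sin φ₂ = 93.6 × sin 55° / sin 79°
V₂ = 93.6 × 0.8192/0.9816 = 78.1 km/h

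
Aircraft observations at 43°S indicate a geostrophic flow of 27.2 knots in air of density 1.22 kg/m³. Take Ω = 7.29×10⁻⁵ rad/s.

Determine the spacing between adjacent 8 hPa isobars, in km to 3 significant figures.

Coriolis parameter at 43°S:
f = 2Ω sin φ = 2 × 7.29×10⁻⁵ × sin 43° = 9.94×10⁻⁵ s⁻¹
Wind speed in SI: 27.2 knots = 14.0 m/s
Geostrophic balance rearranged: |∂P/∂n| = f ρ V_g
|∂P/∂n| = 9.94×10⁻⁵ × 1.22 × 14.0 = 1.70×10⁻³ Pa/m
Isobar spacing: Δn = ΔP/|∂P/∂n| = 800 Pa / 1.70×10⁻³ Pa/m = 471284 m ≈ 471 km

471 km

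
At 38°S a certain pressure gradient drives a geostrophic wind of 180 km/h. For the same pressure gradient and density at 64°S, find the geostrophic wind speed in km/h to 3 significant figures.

With the same pressure gradient and density, V_g ∝ 1/f ∝ 1/sin φ.
V₂ = V₁ · sin φ₁ / sin φ₂ = 180 × sin 38° / sin 64°
V₂ = 180 × 0.6157/0.8988 = 123 km/h

123 km/h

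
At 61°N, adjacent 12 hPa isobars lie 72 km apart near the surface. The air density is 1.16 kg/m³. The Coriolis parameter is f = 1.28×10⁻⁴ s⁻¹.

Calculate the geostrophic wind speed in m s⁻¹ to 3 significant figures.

Pressure gradient: |∂P/∂n| = 1200 Pa / 72000 m = 1.67×10⁻² Pa/m
Geostrophic balance (pressure-gradient force = Coriolis force):
V_g = (1/(fρ)) |∂P/∂n| = 1.67×10⁻² / (1.28×10⁻⁴ × 1.16) = 112 m/s

112 m s⁻¹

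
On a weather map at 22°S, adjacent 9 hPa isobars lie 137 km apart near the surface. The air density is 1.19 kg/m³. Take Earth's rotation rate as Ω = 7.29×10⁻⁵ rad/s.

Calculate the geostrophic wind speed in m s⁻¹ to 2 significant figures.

100 m s⁻¹

Coriolis parameter at 22°S:
f = 2Ω sin φ = 2 × 7.29×10⁻⁵ × sin 22° = 5.46×10⁻⁵ s⁻¹
Pressure gradient: |∂P/∂n| = 900 Pa / 137000 m = 6.57×10⁻³ Pa/m
Geostrophic balance (pressure-gradient force = Coriolis force):
V_g = (1/(fρ)) |∂P/∂n| = 6.57×10⁻³ / (5.46×10⁻⁵ × 1.19) = 101 m/s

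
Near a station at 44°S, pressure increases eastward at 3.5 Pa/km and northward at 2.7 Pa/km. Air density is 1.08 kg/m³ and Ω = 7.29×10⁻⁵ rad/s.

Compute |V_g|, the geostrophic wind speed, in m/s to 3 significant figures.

Coriolis parameter at 44°S:
f = 2Ω sin φ = 2 × 7.29×10⁻⁵ × sin 44° = 1.01×10⁻⁴ s⁻¹
In the Southern Hemisphere f is negative: f = −1.01×10⁻⁴ s⁻¹.
Component geostrophic relations (x east, y north):
u_g = −(1/(fρ)) ∂P/∂y,  v_g = (1/(fρ)) ∂P/∂x
u_g = −(2.7×10⁻³)/(−1.01×10⁻⁴ × 1.08) = 24.7 m/s;  v_g = (3.5×10⁻³)/(−1.01×10⁻⁴ × 1.08) = −32.0 m/s
|V_g| = √(u_g² + v_g²) = 40.4 m/s

40.4 m/s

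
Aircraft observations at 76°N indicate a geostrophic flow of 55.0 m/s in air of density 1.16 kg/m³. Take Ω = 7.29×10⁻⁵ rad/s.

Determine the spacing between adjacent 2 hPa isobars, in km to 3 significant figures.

22.2 km

Coriolis parameter at 76°N:
f = 2Ω sin φ = 2 × 7.29×10⁻⁵ × sin 76° = 1.41×10⁻⁴ s⁻¹
Geostrophic balance rearranged: |∂P/∂n| = f ρ V_g
|∂P/∂n| = 1.41×10⁻⁴ × 1.16 × 55.0 = 9.03×10⁻³ Pa/m
Isobar spacing: Δn = ΔP/|∂P/∂n| = 200 Pa / 9.03×10⁻³ Pa/m = 22159 m ≈ 22.2 km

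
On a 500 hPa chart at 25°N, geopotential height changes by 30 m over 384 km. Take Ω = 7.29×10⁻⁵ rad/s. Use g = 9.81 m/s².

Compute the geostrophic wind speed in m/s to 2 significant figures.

Coriolis parameter at 25°N:
f = 2Ω sin φ = 2 × 7.29×10⁻⁵ × sin 25° = 6.16×10⁻⁵ s⁻¹
Height gradient: |∂Z/∂n| = 30 m / 384000 m = 7.81×10⁻⁵
On a pressure surface, geostrophic balance gives V_g = (g/f)|∂Z/∂n|:
V_g = 9.81 × 7.81×10⁻⁵ / 6.16×10⁻⁵ = 12.4 m/s

12 m/s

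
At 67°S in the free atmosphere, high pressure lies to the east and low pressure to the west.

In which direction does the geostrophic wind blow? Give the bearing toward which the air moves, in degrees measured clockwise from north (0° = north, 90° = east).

The pressure-gradient force points toward the west (bearing 270°).
Geostrophic balance: in the Southern Hemisphere the Coriolis force deflects motion to the left, so the geostrophic wind blows 90° to the left of the pressure-gradient force (low pressure on the right).
Rotating 270° by 90° counterclockwise gives 180° — the wind blows toward the south.

180°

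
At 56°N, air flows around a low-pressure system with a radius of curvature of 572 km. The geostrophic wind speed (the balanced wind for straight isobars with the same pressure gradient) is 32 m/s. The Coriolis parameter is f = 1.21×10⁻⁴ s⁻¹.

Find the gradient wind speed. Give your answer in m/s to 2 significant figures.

Around a low, centrifugal force acts outward with Coriolis, so pressure-gradient force balances both:
(1/ρ)|∂P/∂n| = fV + V²/R  →  V² + fR·V − fR·V_g = 0
With fR = 1.21×10⁻⁴ × 572×10³ m = 69.2 m/s:
V = [−fR + √((fR)² + 4 fR V_g)]/2 = [−69.2 + √(69.2² + 4×69.2×32)]/2 = 23.8 m/s
Subgeostrophic (V < V_g = 32 m/s), as expected around a low.

24 m/s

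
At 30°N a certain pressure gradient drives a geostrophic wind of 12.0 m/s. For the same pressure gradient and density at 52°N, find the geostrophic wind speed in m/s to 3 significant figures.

7.61 m/s

With the same pressure gradient and density, V_g ∝ 1/f ∝ 1/sin φ.
V₂ = V₁ · sin φ₁ / sin φ₂ = 12.0 × sin 30° / sin 52°
V₂ = 12.0 × 0.5000/0.7880 = 7.61 m/s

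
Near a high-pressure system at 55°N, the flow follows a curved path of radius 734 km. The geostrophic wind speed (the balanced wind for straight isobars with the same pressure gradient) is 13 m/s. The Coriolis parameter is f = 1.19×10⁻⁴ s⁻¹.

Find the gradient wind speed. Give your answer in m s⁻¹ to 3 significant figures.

15.9 m s⁻¹

Around a high, pressure-gradient force acts outward with centrifugal, so Coriolis balances both:
fV = (1/ρ)|∂P/∂n| + V²/R  →  V² − fR·V + fR·V_g = 0
With fR = 1.19×10⁻⁴ × 734×10³ m = 87.3 m/s:
V = [fR − √((fR)² − 4 fR V_g)]/2 = [87.3 − √(87.3² − 4×87.3×13)]/2 = 15.9 m/s
Supergeostrophic (V > V_g = 13 m/s), as expected around a high.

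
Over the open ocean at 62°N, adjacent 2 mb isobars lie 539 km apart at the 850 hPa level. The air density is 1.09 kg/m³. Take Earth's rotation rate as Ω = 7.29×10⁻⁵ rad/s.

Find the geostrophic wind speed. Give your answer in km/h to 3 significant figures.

9.52 km/h

Coriolis parameter at 62°N:
f = 2Ω sin φ = 2 × 7.29×10⁻⁵ × sin 62° = 1.29×10⁻⁴ s⁻¹
Pressure gradient: |∂P/∂n| = 200 Pa / 539000 m = 3.71×10⁻⁴ Pa/m
Geostrophic balance (pressure-gradient force = Coriolis force):
V_g = (1/(fρ)) |∂P/∂n| = 3.71×10⁻⁴ / (1.29×10⁻⁴ × 1.09) = 2.64 m/s
Converting: 2.64 m/s × 3.6 = 9.52 km/h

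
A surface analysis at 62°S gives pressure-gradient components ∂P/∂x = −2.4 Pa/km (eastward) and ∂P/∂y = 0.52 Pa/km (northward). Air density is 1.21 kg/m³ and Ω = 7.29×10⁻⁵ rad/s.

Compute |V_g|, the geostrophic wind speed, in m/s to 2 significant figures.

16 m/s

Coriolis parameter at 62°S:
f = 2Ω sin φ = 2 × 7.29×10⁻⁵ × sin 62° = 1.29×10⁻⁴ s⁻¹
In the Southern Hemisphere f is negative: f = −1.29×10⁻⁴ s⁻¹.
Component geostrophic relations (x east, y north):
u_g = −(1/(fρ)) ∂P/∂y,  v_g = (1/(fρ)) ∂P/∂x
u_g = −(0.52×10⁻³)/(−1.29×10⁻⁴ × 1.21) = 3.34 m/s;  v_g = (−2.4×10⁻³)/(−1.29×10⁻⁴ × 1.21) = 15.4 m/s
|V_g| = √(u_g² + v_g²) = 15.8 m/s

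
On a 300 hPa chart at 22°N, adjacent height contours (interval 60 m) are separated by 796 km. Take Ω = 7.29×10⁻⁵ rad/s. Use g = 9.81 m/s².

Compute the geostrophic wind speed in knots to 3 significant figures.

Coriolis parameter at 22°N:
f = 2Ω sin φ = 2 × 7.29×10⁻⁵ × sin 22° = 5.46×10⁻⁵ s⁻¹
Height gradient: |∂Z/∂n| = 60 m / 796000 m = 7.54×10⁻⁵
On a pressure surface, geostrophic balance gives V_g = (g/f)|∂Z/∂n|:
V_g = 9.81 × 7.54×10⁻⁵ / 5.46×10⁻⁵ = 13.5 m/s
Converting: 13.5 m/s × 1.944 = 26.3 knots

26.3 knots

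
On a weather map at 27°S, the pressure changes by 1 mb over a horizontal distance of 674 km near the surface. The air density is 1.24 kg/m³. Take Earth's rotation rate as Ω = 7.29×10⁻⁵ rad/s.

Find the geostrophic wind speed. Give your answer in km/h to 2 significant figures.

6.5 km/h

Coriolis parameter at 27°S:
f = 2Ω sin φ = 2 × 7.29×10⁻⁵ × sin 27° = 6.62×10⁻⁵ s⁻¹
Pressure gradient: |∂P/∂n| = 100 Pa / 674000 m = 1.48×10⁻⁴ Pa/m
Geostrophic balance (pressure-gradient force = Coriolis force):
V_g = (1/(fρ)) |∂P/∂n| = 1.48×10⁻⁴ / (6.62×10⁻⁵ × 1.24) = 1.81 m/s
Converting: 1.81 m/s × 3.6 = 6.5 km/h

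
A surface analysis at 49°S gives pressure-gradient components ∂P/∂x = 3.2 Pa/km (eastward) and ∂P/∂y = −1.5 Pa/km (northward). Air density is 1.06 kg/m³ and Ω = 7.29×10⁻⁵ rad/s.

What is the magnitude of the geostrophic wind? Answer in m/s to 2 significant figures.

30 m/s

Coriolis parameter at 49°S:
f = 2Ω sin φ = 2 × 7.29×10⁻⁵ × sin 49° = 1.10×10⁻⁴ s⁻¹
In the Southern Hemisphere f is negative: f = −1.10×10⁻⁴ s⁻¹.
Component geostrophic relations (x east, y north):
u_g = −(1/(fρ)) ∂P/∂y,  v_g = (1/(fρ)) ∂P/∂x
u_g = −(−1.5×10⁻³)/(−1.10×10⁻⁴ × 1.06) = −12.9 m/s;  v_g = (3.2×10⁻³)/(−1.10×10⁻⁴ × 1.06) = −27.4 m/s
|V_g| = √(u_g² + v_g²) = 30.3 m/s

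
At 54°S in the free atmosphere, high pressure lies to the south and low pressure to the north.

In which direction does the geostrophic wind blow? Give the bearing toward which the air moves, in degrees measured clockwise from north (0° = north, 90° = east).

270°

The pressure-gradient force points toward the north (bearing 000°).
Geostrophic balance: in the Southern Hemisphere the Coriolis force deflects motion to the left, so the geostrophic wind blows 90° to the left of the pressure-gradient force (low pressure on the right).
Rotating 000° by 90° counterclockwise gives 270° — the wind blows toward the west.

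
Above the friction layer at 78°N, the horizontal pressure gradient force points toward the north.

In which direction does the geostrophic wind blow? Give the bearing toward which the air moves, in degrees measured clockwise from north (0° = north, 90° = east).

090°

The pressure-gradient force points toward the north (bearing 000°).
Geostrophic balance: in the Northern Hemisphere the Coriolis force deflects motion to the right, so the geostrophic wind blows 90° to the right of the pressure-gradient force (low pressure on the left).
Rotating 000° by 90° clockwise gives 090° — the wind blows toward the east.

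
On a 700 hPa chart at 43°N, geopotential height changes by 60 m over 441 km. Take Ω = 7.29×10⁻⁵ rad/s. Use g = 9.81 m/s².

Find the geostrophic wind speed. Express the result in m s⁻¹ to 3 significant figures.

13.4 m s⁻¹

Coriolis parameter at 43°N:
f = 2Ω sin φ = 2 × 7.29×10⁻⁵ × sin 43° = 9.94×10⁻⁵ s⁻¹
Height gradient: |∂Z/∂n| = 60 m / 441000 m = 1.36×10⁻⁴
On a pressure surface, geostrophic balance gives V_g = (g/f)|∂Z/∂n|:
V_g = 9.81 × 1.36×10⁻⁴ / 9.94×10⁻⁵ = 13.4 m/s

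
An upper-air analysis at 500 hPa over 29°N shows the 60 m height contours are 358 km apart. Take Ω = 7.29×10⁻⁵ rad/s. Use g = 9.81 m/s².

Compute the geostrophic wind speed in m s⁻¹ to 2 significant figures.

Coriolis parameter at 29°N:
f = 2Ω sin φ = 2 × 7.29×10⁻⁵ × sin 29° = 7.07×10⁻⁵ s⁻¹
Height gradient: |∂Z/∂n| = 60 m / 358000 m = 1.68×10⁻⁴
On a pressure surface, geostrophic balance gives V_g = (g/f)|∂Z/∂n|:
V_g = 9.81 × 1.68×10⁻⁴ / 7.07×10⁻⁵ = 23.3 m/s

23 m s⁻¹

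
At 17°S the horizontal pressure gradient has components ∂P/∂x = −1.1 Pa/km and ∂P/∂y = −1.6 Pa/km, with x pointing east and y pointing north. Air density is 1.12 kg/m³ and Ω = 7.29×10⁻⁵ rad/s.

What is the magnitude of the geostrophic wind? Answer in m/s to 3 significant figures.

Coriolis parameter at 17°S:
f = 2Ω sin φ = 2 × 7.29×10⁻⁵ × sin 17° = 4.26×10⁻⁵ s⁻¹
In the Southern Hemisphere f is negative: f = −4.26×10⁻⁵ s⁻¹.
Component geostrophic relations (x east, y north):
u_g = −(1/(fρ)) ∂P/∂y,  v_g = (1/(fρ)) ∂P/∂x
u_g = −(−1.6×10⁻³)/(−4.26×10⁻⁵ × 1.12) = −33.5 m/s;  v_g = (−1.1×10⁻³)/(−4.26×10⁻⁵ × 1.12) = 23.0 m/s
|V_g| = √(u_g² + v_g²) = 40.7 m/s

40.7 m/s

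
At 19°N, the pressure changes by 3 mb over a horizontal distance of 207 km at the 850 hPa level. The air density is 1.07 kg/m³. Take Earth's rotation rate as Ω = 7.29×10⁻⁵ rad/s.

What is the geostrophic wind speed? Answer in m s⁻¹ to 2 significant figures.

Coriolis parameter at 19°N:
f = 2Ω sin φ = 2 × 7.29×10⁻⁵ × sin 19° = 4.75×10⁻⁵ s⁻¹
Pressure gradient: |∂P/∂n| = 300 Pa / 207000 m = 1.45×10⁻³ Pa/m
Geostrophic balance (pressure-gradient force = Coriolis force):
V_g = (1/(fρ)) |∂P/∂n| = 1.45×10⁻³ / (4.75×10⁻⁵ × 1.07) = 28.5 m/s

29 m s⁻¹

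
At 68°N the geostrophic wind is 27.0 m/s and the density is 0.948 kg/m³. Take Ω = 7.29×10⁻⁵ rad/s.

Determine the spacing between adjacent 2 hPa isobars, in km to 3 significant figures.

57.8 km

Coriolis parameter at 68°N:
f = 2Ω sin φ = 2 × 7.29×10⁻⁵ × sin 68° = 1.35×10⁻⁴ s⁻¹
Geostrophic balance rearranged: |∂P/∂n| = f ρ V_g
|∂P/∂n| = 1.35×10⁻⁴ × 0.948 × 27.0 = 3.46×10⁻³ Pa/m
Isobar spacing: Δn = ΔP/|∂P/∂n| = 200 Pa / 3.46×10⁻³ Pa/m = 57801 m ≈ 57.8 km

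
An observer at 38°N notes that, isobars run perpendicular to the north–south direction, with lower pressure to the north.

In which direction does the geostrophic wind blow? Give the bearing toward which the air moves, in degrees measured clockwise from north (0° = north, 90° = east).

The pressure-gradient force points toward the north (bearing 000°).
Geostrophic balance: in the Northern Hemisphere the Coriolis force deflects motion to the right, so the geostrophic wind blows 90° to the right of the pressure-gradient force (low pressure on the left).
Rotating 000° by 90° clockwise gives 090° — the wind blows toward the east.

090°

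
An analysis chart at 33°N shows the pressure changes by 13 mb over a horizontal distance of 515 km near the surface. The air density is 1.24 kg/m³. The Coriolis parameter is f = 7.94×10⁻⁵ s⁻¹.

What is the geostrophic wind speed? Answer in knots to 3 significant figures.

49.8 knots

Pressure gradient: |∂P/∂n| = 1300 Pa / 515000 m = 2.52×10⁻³ Pa/m
Geostrophic balance (pressure-gradient force = Coriolis force):
V_g = (1/(fρ)) |∂P/∂n| = 2.52×10⁻³ / (7.94×10⁻⁵ × 1.24) = 25.6 m/s
Converting: 25.6 m/s × 1.944 = 49.8 knots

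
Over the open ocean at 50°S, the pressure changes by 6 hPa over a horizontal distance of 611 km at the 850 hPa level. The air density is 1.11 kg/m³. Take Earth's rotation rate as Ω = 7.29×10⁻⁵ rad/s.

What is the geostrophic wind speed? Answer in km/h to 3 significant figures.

Coriolis parameter at 50°S:
f = 2Ω sin φ = 2 × 7.29×10⁻⁵ × sin 50° = 1.12×10⁻⁴ s⁻¹
Pressure gradient: |∂P/∂n| = 600 Pa / 611000 m = 9.82×10⁻⁴ Pa/m
Geostrophic balance (pressure-gradient force = Coriolis force):
V_g = (1/(fρ)) |∂P/∂n| = 9.82×10⁻⁴ / (1.12×10⁻⁴ × 1.11) = 7.92 m/s
Converting: 7.92 m/s × 3.6 = 28.5 km/h

28.5 km/h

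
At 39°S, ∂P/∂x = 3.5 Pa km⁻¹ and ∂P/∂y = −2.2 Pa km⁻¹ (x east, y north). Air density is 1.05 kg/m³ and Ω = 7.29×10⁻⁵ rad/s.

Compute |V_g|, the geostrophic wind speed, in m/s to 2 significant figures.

43 m/s

Coriolis parameter at 39°S:
f = 2Ω sin φ = 2 × 7.29×10⁻⁵ × sin 39° = 9.18×10⁻⁵ s⁻¹
In the Southern Hemisphere f is negative: f = −9.18×10⁻⁵ s⁻¹.
Component geostrophic relations (x east, y north):
u_g = −(1/(fρ)) ∂P/∂y,  v_g = (1/(fρ)) ∂P/∂x
u_g = −(−2.2×10⁻³)/(−9.18×10⁻⁵ × 1.05) = −22.8 m/s;  v_g = (3.5×10⁻³)/(−9.18×10⁻⁵ × 1.05) = −36.3 m/s
|V_g| = √(u_g² + v_g²) = 42.9 m/s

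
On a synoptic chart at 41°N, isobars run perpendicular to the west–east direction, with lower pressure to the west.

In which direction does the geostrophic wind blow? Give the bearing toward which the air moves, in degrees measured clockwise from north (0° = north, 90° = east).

The pressure-gradient force points toward the west (bearing 270°).
Geostrophic balance: in the Northern Hemisphere the Coriolis force deflects motion to the right, so the geostrophic wind blows 90° to the right of the pressure-gradient force (low pressure on the left).
Rotating 270° by 90° clockwise gives 000° — the wind blows toward the north.

000°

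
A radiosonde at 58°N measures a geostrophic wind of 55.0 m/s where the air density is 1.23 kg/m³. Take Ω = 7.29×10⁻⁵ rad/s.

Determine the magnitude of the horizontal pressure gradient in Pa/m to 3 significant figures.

8.36×10⁻³ Pa/m

Coriolis parameter at 58°N:
f = 2Ω sin φ = 2 × 7.29×10⁻⁵ × sin 58° = 1.24×10⁻⁴ s⁻¹
Geostrophic balance rearranged: |∂P/∂n| = f ρ V_g
|∂P/∂n| = 1.24×10⁻⁴ × 1.23 × 55.0 = 8.36×10⁻³ Pa/m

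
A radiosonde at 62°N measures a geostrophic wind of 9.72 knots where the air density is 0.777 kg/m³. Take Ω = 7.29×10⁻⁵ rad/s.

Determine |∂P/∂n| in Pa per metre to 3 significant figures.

5.00×10⁻⁴ Pa/m

Coriolis parameter at 62°N:
f = 2Ω sin φ = 2 × 7.29×10⁻⁵ × sin 62° = 1.29×10⁻⁴ s⁻¹
Wind speed in SI: 9.72 knots = 5.00 m/s
Geostrophic balance rearranged: |∂P/∂n| = f ρ V_g
|∂P/∂n| = 1.29×10⁻⁴ × 0.777 × 5.00 = 5.00×10⁻⁴ Pa/m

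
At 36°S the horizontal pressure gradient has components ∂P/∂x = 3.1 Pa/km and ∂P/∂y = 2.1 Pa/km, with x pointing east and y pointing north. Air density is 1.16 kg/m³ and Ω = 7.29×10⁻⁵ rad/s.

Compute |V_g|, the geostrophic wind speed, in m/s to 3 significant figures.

Coriolis parameter at 36°S:
f = 2Ω sin φ = 2 × 7.29×10⁻⁵ × sin 36° = 8.57×10⁻⁵ s⁻¹
In the Southern Hemisphere f is negative: f = −8.57×10⁻⁵ s⁻¹.
Component geostrophic relations (x east, y north):
u_g = −(1/(fρ)) ∂P/∂y,  v_g = (1/(fρ)) ∂P/∂x
u_g = −(2.1×10⁻³)/(−8.57×10⁻⁵ × 1.16) = 21.1 m/s;  v_g = (3.1×10⁻³)/(−8.57×10⁻⁵ × 1.16) = −31.2 m/s
|V_g| = √(u_g² + v_g²) = 37.7 m/s

37.7 m/s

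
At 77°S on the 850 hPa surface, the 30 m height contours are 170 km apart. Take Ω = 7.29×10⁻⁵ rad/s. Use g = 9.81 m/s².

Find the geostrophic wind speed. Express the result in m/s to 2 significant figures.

12 m/s

Coriolis parameter at 77°S:
f = 2Ω sin φ = 2 × 7.29×10⁻⁵ × sin 77° = 1.42×10⁻⁴ s⁻¹
Height gradient: |∂Z/∂n| = 30 m / 170000 m = 1.76×10⁻⁴
On a pressure surface, geostrophic balance gives V_g = (g/f)|∂Z/∂n|:
V_g = 9.81 × 1.76×10⁻⁴ / 1.42×10⁻⁴ = 12.2 m/s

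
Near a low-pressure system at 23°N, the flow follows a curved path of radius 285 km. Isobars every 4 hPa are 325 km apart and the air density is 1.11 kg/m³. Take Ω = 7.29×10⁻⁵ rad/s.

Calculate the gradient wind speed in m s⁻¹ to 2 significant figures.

11 m s⁻¹

Coriolis parameter at 23°N:
f = 2Ω sin φ = 2 × 7.29×10⁻⁵ × sin 23° = 5.70×10⁻⁵ s⁻¹
Pressure gradient: |∂P/∂n| = 400 Pa / 325000 m = 1.23×10⁻³ Pa/m
Geostrophic speed: V_g = |∂P/∂n|/(fρ) = 1.23×10⁻³/(5.70×10⁻⁵ × 1.11) = 19.5 m/s
Around a low, centrifugal force acts outward with Coriolis, so pressure-gradient force balances both:
(1/ρ)|∂P/∂n| = fV + V²/R  →  V² + fR·V − fR·V_g = 0
With fR = 5.70×10⁻⁵ × 285×10³ m = 16.2 m/s:
V = [−fR + √((fR)² + 4 fR V_g)]/2 = [−16.2 + √(16.2² + 4×16.2×19.5)]/2 = 11.4 m/s
Subgeostrophic (V < V_g = 19.5 m/s), as expected around a low.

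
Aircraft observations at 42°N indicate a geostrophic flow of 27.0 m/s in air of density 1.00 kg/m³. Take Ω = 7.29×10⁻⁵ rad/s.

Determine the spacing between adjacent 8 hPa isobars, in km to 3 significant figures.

304 km

Coriolis parameter at 42°N:
f = 2Ω sin φ = 2 × 7.29×10⁻⁵ × sin 42° = 9.76×10⁻⁵ s⁻¹
Geostrophic balance rearranged: |∂P/∂n| = f ρ V_g
|∂P/∂n| = 9.76×10⁻⁵ × 1.00 × 27.0 = 2.63×10⁻³ Pa/m
Isobar spacing: Δn = ΔP/|∂P/∂n| = 800 Pa / 2.63×10⁻³ Pa/m = 303709 m ≈ 304 km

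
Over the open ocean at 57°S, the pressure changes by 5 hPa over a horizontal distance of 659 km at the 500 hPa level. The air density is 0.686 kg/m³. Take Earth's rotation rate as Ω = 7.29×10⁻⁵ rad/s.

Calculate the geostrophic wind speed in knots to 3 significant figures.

Coriolis parameter at 57°S:
f = 2Ω sin φ = 2 × 7.29×10⁻⁵ × sin 57° = 1.22×10⁻⁴ s⁻¹
Pressure gradient: |∂P/∂n| = 500 Pa / 659000 m = 7.59×10⁻⁴ Pa/m
Geostrophic balance (pressure-gradient force = Coriolis force):
V_g = (1/(fρ)) |∂P/∂n| = 7.59×10⁻⁴ / (1.22×10⁻⁴ × 0.686) = 9.05 m/s
Converting: 9.05 m/s × 1.944 = 17.6 knots

17.6 knots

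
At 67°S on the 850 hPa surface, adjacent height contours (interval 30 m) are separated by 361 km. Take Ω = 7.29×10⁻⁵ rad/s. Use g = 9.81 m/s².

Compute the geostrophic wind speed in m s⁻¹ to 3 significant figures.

6.07 m s⁻¹

Coriolis parameter at 67°S:
f = 2Ω sin φ = 2 × 7.29×10⁻⁵ × sin 67° = 1.34×10⁻⁴ s⁻¹
Height gradient: |∂Z/∂n| = 30 m / 361000 m = 8.31×10⁻⁵
On a pressure surface, geostrophic balance gives V_g = (g/f)|∂Z/∂n|:
V_g = 9.81 × 8.31×10⁻⁵ / 1.34×10⁻⁴ = 6.07 m/s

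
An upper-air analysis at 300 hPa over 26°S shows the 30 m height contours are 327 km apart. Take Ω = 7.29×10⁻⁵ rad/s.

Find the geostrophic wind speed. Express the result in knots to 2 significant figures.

27 knots

Coriolis parameter at 26°S:
f = 2Ω sin φ = 2 × 7.29×10⁻⁵ × sin 26° = 6.39×10⁻⁵ s⁻¹
Height gradient: |∂Z/∂n| = 30 m / 327000 m = 9.17×10⁻⁵
On a pressure surface, geostrophic balance gives V_g = (g/f)|∂Z/∂n|:
V_g = 9.81 × 9.17×10⁻⁵ / 6.39×10⁻⁵ = 14.1 m/s
Converting: 14.1 m/s × 1.944 = 27 knots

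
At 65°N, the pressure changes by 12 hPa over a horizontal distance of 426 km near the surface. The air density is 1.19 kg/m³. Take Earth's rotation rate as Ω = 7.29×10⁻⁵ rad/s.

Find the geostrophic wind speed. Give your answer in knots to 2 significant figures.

Coriolis parameter at 65°N:
f = 2Ω sin φ = 2 × 7.29×10⁻⁵ × sin 65° = 1.32×10⁻⁴ s⁻¹
Pressure gradient: |∂P/∂n| = 1200 Pa / 426000 m = 2.82×10⁻³ Pa/m
Geostrophic balance (pressure-gradient force = Coriolis force):
V_g = (1/(fρ)) |∂P/∂n| = 2.82×10⁻³ / (1.32×10⁻⁴ × 1.19) = 17.9 m/s
Converting: 17.9 m/s × 1.944 = 35 knots

35 knots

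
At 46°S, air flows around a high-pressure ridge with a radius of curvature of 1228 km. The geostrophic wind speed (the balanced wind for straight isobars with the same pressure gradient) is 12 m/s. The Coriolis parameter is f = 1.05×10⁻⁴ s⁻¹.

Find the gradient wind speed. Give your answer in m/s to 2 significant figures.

Around a high, pressure-gradient force acts outward with centrifugal, so Coriolis balances both:
fV = (1/ρ)|∂P/∂n| + V²/R  →  V² − fR·V + fR·V_g = 0
With fR = 1.05×10⁻⁴ × 1228×10³ m = 129 m/s:
V = [fR − √((fR)² − 4 fR V_g)]/2 = [129 − √(129² − 4×129×12)]/2 = 13.4 m/s
Supergeostrophic (V > V_g = 12 m/s), as expected around a high.

13 m/s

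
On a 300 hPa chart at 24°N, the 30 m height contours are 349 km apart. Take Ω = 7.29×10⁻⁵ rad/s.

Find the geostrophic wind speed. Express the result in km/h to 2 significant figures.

Coriolis parameter at 24°N:
f = 2Ω sin φ = 2 × 7.29×10⁻⁵ × sin 24° = 5.93×10⁻⁵ s⁻¹
Height gradient: |∂Z/∂n| = 30 m / 349000 m = 8.60×10⁻⁵
On a pressure surface, geostrophic balance gives V_g = (g/f)|∂Z/∂n|:
V_g = 9.81 × 8.60×10⁻⁵ / 5.93×10⁻⁵ = 14.2 m/s
Converting: 14.2 m/s × 3.6 = 51 km/h

51 km/h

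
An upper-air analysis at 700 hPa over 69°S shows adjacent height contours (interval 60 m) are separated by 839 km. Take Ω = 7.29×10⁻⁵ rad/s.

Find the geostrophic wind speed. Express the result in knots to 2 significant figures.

Coriolis parameter at 69°S:
f = 2Ω sin φ = 2 × 7.29×10⁻⁵ × sin 69° = 1.36×10⁻⁴ s⁻¹
Height gradient: |∂Z/∂n| = 60 m / 839000 m = 7.15×10⁻⁵
On a pressure surface, geostrophic balance gives V_g = (g/f)|∂Z/∂n|:
V_g = 9.81 × 7.15×10⁻⁵ / 1.36×10⁻⁴ = 5.15 m/s
Converting: 5.15 m/s × 1.944 = 10 knots

10 knots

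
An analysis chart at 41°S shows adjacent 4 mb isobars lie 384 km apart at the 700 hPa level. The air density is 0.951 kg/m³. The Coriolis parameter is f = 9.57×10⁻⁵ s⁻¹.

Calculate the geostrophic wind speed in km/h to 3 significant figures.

41.2 km/h

Pressure gradient: |∂P/∂n| = 400 Pa / 384000 m = 1.04×10⁻³ Pa/m
Geostrophic balance (pressure-gradient force = Coriolis force):
V_g = (1/(fρ)) |∂P/∂n| = 1.04×10⁻³ / (9.57×10⁻⁵ × 0.951) = 11.4 m/s
Converting: 11.4 m/s × 3.6 = 41.2 km/h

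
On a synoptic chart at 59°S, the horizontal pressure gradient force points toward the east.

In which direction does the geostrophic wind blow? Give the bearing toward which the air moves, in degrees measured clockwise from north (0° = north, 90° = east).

000°

The pressure-gradient force points toward the east (bearing 090°).
Geostrophic balance: in the Southern Hemisphere the Coriolis force deflects motion to the left, so the geostrophic wind blows 90° to the left of the pressure-gradient force (low pressure on the right).
Rotating 090° by 90° counterclockwise gives 000° — the wind blows toward the north.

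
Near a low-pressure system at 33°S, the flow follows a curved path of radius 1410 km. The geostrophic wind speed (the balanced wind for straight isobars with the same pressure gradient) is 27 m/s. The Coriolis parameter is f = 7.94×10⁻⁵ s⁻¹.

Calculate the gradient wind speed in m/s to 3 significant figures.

Around a low, centrifugal force acts outward with Coriolis, so pressure-gradient force balances both:
(1/ρ)|∂P/∂n| = fV + V²/R  →  V² + fR·V − fR·V_g = 0
With fR = 7.94×10⁻⁵ × 1410×10³ m = 112 m/s:
V = [−fR + √((fR)² + 4 fR V_g)]/2 = [−112 + √(112² + 4×112×27)]/2 = 22.5 m/s
Subgeostrophic (V < V_g = 27 m/s), as expected around a low.

22.5 m/s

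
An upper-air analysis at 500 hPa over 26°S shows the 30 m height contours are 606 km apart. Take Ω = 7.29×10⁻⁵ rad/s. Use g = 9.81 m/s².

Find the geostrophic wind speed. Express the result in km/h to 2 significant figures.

27 km/h

Coriolis parameter at 26°S:
f = 2Ω sin φ = 2 × 7.29×10⁻⁵ × sin 26° = 6.39×10⁻⁵ s⁻¹
Height gradient: |∂Z/∂n| = 30 m / 606000 m = 4.95×10⁻⁵
On a pressure surface, geostrophic balance gives V_g = (g/f)|∂Z/∂n|:
V_g = 9.81 × 4.95×10⁻⁵ / 6.39×10⁻⁵ = 7.60 m/s
Converting: 7.60 m/s × 3.6 = 27 km/h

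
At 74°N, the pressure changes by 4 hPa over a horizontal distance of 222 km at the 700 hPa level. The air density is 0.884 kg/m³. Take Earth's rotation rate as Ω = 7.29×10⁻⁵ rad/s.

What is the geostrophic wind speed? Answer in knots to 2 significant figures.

28 knots

Coriolis parameter at 74°N:
f = 2Ω sin φ = 2 × 7.29×10⁻⁵ × sin 74° = 1.40×10⁻⁴ s⁻¹
Pressure gradient: |∂P/∂n| = 400 Pa / 222000 m = 1.80×10⁻³ Pa/m
Geostrophic balance (pressure-gradient force = Coriolis force):
V_g = (1/(fρ)) |∂P/∂n| = 1.80×10⁻³ / (1.40×10⁻⁴ × 0.884) = 14.5 m/s
Converting: 14.5 m/s × 1.944 = 28 knots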